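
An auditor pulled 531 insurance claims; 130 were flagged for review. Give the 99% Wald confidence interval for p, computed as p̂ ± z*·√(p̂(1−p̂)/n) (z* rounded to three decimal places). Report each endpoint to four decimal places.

p̂ = 130/531 = 0.24482.
Standard error of p̂: √(0.184884/531) = √0.000348180 = 0.018660.
z* = 2.576 at the 99% level.
Margin of error: 2.576 × 0.018660 = 0.04807.
So the interval runs from 0.1968 to 0.2929.

(0.1968, 0.2929)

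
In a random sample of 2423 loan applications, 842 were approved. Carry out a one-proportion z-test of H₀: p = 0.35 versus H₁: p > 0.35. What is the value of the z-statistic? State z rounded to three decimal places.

p̂ = 842/2423 = 0.34750.
SE₀ = √(0.35·0.65/2423) = 0.009690.
z = (0.34750 − 0.35)/0.009690 = -0.00250/0.009690 = -0.258.

z = -0.258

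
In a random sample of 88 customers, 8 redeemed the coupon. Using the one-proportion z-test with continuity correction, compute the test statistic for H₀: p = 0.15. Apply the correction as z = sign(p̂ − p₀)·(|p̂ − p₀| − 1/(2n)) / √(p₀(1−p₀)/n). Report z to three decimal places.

p̂ = 8/88 = 0.09091. p̂ − p₀ = -0.059091.
1/(2n) = 0.005682.
Corrected numerator: |-0.059091| − 0.005682 = 0.053409.
Under H₀, SE = √(p₀(1−p₀)/n) = √(0.15·0.85/88) = √0.001448864 = 0.038064.
z = (−)0.053409/0.038064 = -1.403.

z = -1.403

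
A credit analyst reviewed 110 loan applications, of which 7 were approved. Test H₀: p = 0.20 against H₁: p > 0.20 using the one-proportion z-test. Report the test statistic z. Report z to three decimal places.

z = -3.575

With x = 7 successes in n = 110, p̂ = 0.06364.
SE₀ = √(0.20·0.80/110) = 0.038139.
z = (0.06364 − 0.20)/0.038139 = -0.13636/0.038139 = -3.575.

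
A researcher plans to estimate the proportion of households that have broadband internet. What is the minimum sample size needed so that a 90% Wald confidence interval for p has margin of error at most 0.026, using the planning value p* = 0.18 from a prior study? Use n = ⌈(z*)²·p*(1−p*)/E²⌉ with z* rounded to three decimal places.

n = 591

The 90% critical value is z* = 1.645.
p*(1−p*) = 0.1476.
Required n before rounding: 2.706025 × 0.1476 / 0.026² = 590.842.
Rounding up, n = 591.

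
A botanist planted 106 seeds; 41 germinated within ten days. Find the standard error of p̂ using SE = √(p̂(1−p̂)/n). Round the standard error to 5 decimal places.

The sample proportion is 41/106 = 0.38679.
p̂(1−p̂) = 0.38679·0.61321 = 0.237183.
SE = √(0.237183/106) = √0.002237575 = 0.04730.

SE = 0.04730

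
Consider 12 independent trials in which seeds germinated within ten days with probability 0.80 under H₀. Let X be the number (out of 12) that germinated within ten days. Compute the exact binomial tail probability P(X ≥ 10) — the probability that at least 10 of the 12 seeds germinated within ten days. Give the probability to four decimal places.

X is binomial with n = 12 and p = 0.80.
P(X ≥ 10) = C(12,10)·0.80^10·0.20^2 + C(12,11)·0.80^11·0.20^1 + C(12,12)·0.80^12·0.20^0.
= 0.283468 + 0.206158 + 0.068719 = 0.5583.

P = 0.5583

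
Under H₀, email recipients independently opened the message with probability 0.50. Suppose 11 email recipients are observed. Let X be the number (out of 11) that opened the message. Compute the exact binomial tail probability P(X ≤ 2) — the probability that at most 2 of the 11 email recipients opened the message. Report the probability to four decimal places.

P = 0.0327

X is binomial with n = 11 and p = 0.50.
P(X ≤ 2) = C(11,0)·0.50^0·0.50^11 + C(11,1)·0.50^1·0.50^10 + C(11,2)·0.50^2·0.50^9.
= 0.000488 + 0.005371 + 0.026855 = 0.0327.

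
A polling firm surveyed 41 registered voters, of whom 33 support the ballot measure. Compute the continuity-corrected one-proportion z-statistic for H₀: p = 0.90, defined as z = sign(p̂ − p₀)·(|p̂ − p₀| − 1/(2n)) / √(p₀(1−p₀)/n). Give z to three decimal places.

z = -1.770

The sample proportion is 33/41 = 0.80488. p̂ − p₀ = -0.095122.
1/(2n) = 0.012195.
Corrected numerator: |-0.095122| − 0.012195 = 0.082927.
Null standard error: √(0.90·0.10/41) = √0.002195122 = 0.046852.
z = (−)0.082927/0.046852 = -1.770.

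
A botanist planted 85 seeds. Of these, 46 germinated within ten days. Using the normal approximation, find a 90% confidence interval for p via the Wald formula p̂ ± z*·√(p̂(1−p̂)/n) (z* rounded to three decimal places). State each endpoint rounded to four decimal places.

(0.4523, 0.6301)

Sample proportion p̂ = 46/85 = 0.54118.
Standard error of p̂: √(0.248304/85) = √0.002921229 = 0.054048.
The 90% critical value is z* = 1.645.
Margin = 1.645·0.054048 = 0.08891.
CI: 0.54118 ± 0.08891 = (0.4523, 0.6301).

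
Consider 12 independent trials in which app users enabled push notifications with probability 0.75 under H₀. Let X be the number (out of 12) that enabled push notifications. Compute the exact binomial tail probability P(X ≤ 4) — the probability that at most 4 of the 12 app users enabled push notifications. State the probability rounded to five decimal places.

X is binomial with n = 12 and p = 0.75.
P(X ≤ 4) = Σ_{j=0}^{4} C(12,j)·0.75^j·0.25^{12−j}.
= 0.000000 + 0.000002 + 0.000035 + 0.000354 + 0.002390 = 0.00278.

P = 0.00278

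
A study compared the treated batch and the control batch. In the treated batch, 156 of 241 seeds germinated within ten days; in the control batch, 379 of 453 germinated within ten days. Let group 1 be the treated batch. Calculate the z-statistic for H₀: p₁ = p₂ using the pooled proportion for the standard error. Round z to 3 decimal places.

z = -5.651

Sample proportions: p̂₁ = 156/241 = 0.64730 and p̂₂ = 379/453 = 0.83664.
Pooled p̂ = (156+379)/(241+453) = 535/694 = 0.77089.
Pooled SE = √[0.1766168·0.00635688] ≈ 0.033507.
z = -0.18934/0.033507 = -5.651.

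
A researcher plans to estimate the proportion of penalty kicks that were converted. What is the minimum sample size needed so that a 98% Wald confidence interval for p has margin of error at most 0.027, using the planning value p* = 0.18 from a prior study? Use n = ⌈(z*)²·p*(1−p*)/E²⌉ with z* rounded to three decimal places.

For 98% confidence, z* = 2.326.
p*(1−p*) = 0.18·0.82 = 0.1476.
Required n before rounding: 5.410276 × 0.1476 / 0.027² = 1095.414.
Rounding up, n = 1096.

n = 1096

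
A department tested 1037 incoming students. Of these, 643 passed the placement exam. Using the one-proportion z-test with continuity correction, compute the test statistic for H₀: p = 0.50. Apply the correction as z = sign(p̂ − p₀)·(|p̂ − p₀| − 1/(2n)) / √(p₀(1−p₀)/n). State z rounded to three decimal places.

p̂ = 643/1037 = 0.62006. p̂ − p₀ = 0.120058.
1/(2n) = 0.000482.
Corrected numerator: |0.120058| − 0.000482 = 0.119576.
Under H₀, SE = √(p₀(1−p₀)/n) = √(0.50·0.50/1037) = √0.000241080 = 0.015527.
z = +0.119576/0.015527 = 7.701.

z = 7.701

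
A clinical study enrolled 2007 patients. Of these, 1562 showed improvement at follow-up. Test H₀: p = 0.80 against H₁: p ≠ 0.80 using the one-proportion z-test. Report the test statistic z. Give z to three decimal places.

The sample proportion is 1562/2007 = 0.77828.
Under H₀, SE = √(p₀(1−p₀)/n) = √(0.80·0.20/2007) = √0.000079721 = 0.008929.
z = (p̂ − p₀)/SE = (0.77828 − 0.80)/0.008929 = -2.433.

z = -2.433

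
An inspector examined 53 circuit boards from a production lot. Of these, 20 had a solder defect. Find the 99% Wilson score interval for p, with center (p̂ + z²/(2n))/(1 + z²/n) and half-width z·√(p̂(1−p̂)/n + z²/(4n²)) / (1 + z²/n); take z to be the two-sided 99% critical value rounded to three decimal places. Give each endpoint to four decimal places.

(0.2287, 0.5533)

p̂ = 20/53 = 0.37736; z = 2.576, so z² = 6.635776.
1 + z²/n = 1.125203.
Center = (0.37736 + 0.062602)/1.125203 = 0.39101.
Radicand: p̂(1−p̂)/n + z²/(4n²) = 0.004433190 + 0.000590582 = 0.005023772.
Half-width = 2.576·√0.005023772/1.125203 = 0.16227.
CI: 0.39101 ± 0.16227 = (0.2287, 0.5533).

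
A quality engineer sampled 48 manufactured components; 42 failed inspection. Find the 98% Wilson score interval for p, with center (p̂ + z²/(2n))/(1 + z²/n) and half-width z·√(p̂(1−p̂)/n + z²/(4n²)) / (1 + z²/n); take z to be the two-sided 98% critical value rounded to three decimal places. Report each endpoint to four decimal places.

p̂ = 42/48 = 0.87500; z = 2.326, so z² = 5.410276.
Denominator 1 + z²/n = 1 + 5.410276/48 = 1.112714.
Center = (0.87500 + 0.056357)/1.112714 = 0.83701.
Radicand: p̂(1−p̂)/n + z²/(4n²) = 0.002278646 + 0.000587053 = 0.002865699.
Half-width = 2.326·√0.002865699/1.112714 = 0.11190.
So the interval runs from 0.7251 to 0.9489.

(0.7251, 0.9489)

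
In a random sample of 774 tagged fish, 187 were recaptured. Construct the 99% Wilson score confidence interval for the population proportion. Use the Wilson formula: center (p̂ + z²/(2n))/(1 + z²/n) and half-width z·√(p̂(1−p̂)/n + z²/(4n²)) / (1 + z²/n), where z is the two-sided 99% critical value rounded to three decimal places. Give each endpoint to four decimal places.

(0.2043, 0.2833)

p̂ = 187/774 = 0.24160; z = 2.576, so z² = 6.635776.
Denominator 1 + z²/n = 1 + 6.635776/774 = 1.008573.
Center = (0.24160 + 0.004287)/1.008573 = 0.24380.
Radicand: p̂(1−p̂)/n + z²/(4n²) = 0.000236732 + 0.000002769 = 0.000239501.
Half-width = 2.576·√0.000239501/1.008573 = 0.03953.
CI: 0.24380 ± 0.03953 = (0.2043, 0.2833).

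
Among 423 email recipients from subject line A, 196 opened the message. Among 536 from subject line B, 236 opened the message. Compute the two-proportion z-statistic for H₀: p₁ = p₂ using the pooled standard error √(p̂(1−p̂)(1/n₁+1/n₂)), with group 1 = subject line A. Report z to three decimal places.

Sample proportions: p̂₁ = 196/423 = 0.46336 and p̂₂ = 236/536 = 0.44030.
Pooled p̂ = (196+236)/(423+536) = 432/959 = 0.45047.
Pooled SE = √[0.2475467·0.00422974] ≈ 0.032358.
z = (p̂₁ − p̂₂)/SE = (0.46336 − 0.44030)/0.032358 = 0.02306/0.032358 = 0.713.

z = 0.713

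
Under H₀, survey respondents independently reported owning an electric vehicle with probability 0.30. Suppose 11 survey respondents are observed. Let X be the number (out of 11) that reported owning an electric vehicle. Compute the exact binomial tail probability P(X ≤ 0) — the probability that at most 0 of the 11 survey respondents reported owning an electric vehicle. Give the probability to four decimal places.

P = 0.0198

X ~ Binomial(n=11, p=0.30).
P(X ≤ 0) = C(11,0)·0.30^0·0.70^11.
= 0.019773 = 0.0198.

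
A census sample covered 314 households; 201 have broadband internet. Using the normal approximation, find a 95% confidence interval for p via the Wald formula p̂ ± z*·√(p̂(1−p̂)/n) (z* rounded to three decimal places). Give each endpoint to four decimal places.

With x = 201 successes in n = 314, p̂ = 0.64013.
SE(p̂) = √(0.64013·0.35987/314) = 0.027086.
For 95% confidence, z* = 1.960.
Margin = 1.960·0.027086 = 0.05309.
Interval: 0.64013 ± 0.05309 → (0.5870, 0.6932).

(0.5870, 0.6932)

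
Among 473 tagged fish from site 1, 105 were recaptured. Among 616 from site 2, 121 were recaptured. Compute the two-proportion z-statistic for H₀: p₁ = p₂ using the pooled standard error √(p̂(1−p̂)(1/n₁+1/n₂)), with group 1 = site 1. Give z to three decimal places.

z = 1.031

p̂₁ = 105/473 = 0.22199, p̂₂ = 121/616 = 0.19643.
Pooled p̂ = (105+121)/(473+616) = 226/1089 = 0.20753.
Pooled SE = √[0.1644612·0.00373754] ≈ 0.024793.
z = (p̂₁ − p̂₂)/SE = (0.22199 − 0.19643)/0.024793 = 0.02556/0.024793 = 1.031.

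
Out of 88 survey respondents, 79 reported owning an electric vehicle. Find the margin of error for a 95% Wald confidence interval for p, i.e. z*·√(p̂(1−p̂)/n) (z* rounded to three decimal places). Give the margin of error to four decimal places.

ME = 0.0633

Sample proportion p̂ = 79/88 = 0.89773.
Standard error of p̂: √(0.091813/88) = √0.001043330 = 0.032301.
The 95% critical value is z* = 1.960.
Margin of error = z*·SE = 1.960 × 0.032301 = 0.0633.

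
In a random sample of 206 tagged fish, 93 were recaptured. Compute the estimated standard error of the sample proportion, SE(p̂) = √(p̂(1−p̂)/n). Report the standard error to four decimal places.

The sample proportion is 93/206 = 0.45146.
p̂(1−p̂) = 0.45146·0.54854 = 0.247644.
Dividing by n and taking the root: √0.001202155 = 0.0347.

SE = 0.0347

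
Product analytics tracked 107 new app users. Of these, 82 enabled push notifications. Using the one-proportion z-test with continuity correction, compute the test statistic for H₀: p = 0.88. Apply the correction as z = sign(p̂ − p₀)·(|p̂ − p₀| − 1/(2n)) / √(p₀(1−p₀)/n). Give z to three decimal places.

z = -3.469

Sample proportion p̂ = 82/107 = 0.76636. p̂ − p₀ = -0.113645.
Continuity correction 1/(2n) = 1/214 = 0.004673.
Corrected numerator: |-0.113645| − 0.004673 = 0.108972.
SE₀ = √(0.88·0.12/107) = 0.031415.
z = (−)0.108972/0.031415 = -3.469.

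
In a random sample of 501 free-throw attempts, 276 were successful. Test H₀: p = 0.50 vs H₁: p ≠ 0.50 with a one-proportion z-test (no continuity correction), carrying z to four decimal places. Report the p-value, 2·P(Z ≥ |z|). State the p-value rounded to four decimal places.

Sample proportion p̂ = 276/501 = 0.55090.
Null standard error: √(0.50·0.50/501) = √0.000499002 = 0.022338.
z = (p̂ − p₀)/SE = (276/501 − 0.50)/0.022338 ≈ 2.2785.
p-value = 2·P(Z ≥ |z|) with z = 2.2785 → 0.0227.

p-value = 0.0227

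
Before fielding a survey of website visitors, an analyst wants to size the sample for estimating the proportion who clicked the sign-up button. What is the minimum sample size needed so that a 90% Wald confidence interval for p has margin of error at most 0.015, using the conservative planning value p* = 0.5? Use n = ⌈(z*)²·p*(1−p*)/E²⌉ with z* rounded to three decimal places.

For 90% confidence, z* = 1.645.
p*(1−p*) = 0.2500.
(z*)²·p*(1−p*)/E² = 2.706025·0.2500/0.000225 = 3006.694.
⌈3006.694⌉ = 3007.

n = 3007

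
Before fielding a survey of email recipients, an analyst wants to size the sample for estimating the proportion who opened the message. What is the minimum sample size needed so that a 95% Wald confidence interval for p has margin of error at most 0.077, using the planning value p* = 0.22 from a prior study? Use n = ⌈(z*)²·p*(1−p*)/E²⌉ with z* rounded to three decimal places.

z* = 1.960 at the 95% level.
p*(1−p*) = 0.1716.
(z*)²·p*(1−p*)/E² = 3.841600·0.1716/0.005929 = 111.185.
⌈111.185⌉ = 112.

n = 112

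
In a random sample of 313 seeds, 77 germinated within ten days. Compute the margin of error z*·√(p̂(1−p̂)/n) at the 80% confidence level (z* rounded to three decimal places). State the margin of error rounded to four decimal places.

p̂ = 77/313 = 0.24601.
SE(p̂) = √(0.24601·0.75399/313) = 0.024344.
The 80% critical value is z* = 1.282.
ME = 1.282·0.024344 = 0.0312.

ME = 0.0312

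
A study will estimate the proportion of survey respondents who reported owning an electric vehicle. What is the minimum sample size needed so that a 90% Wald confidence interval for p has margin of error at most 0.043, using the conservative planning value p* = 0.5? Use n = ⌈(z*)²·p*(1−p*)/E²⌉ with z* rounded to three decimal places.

n = 366

For 90% confidence, z* = 1.645.
p*(1−p*) = 0.2500.
(z*)²·p*(1−p*)/E² = 2.706025·0.2500/0.001849 = 365.877.
⌈365.877⌉ = 366.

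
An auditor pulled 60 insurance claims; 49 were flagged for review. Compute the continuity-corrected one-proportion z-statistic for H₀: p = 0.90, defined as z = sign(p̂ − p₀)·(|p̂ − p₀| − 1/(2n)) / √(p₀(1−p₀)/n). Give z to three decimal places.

z = -1.936

p̂ = 49/60 = 0.81667. p̂ − p₀ = -0.083333.
Continuity correction 1/(2n) = 1/120 = 0.008333.
Corrected numerator: |-0.083333| − 0.008333 = 0.075000.
SE₀ = √(0.90·0.10/60) = 0.038730.
z = −0.075000/0.038730 = -1.936.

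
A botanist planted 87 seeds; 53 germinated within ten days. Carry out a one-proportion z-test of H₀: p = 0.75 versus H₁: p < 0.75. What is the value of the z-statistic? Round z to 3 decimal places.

Sample proportion p̂ = 53/87 = 0.60920.
SE₀ = √(0.75·0.25/87) = 0.046424.
Test statistic: z = -0.14080/0.046424 = -3.033.

z = -3.033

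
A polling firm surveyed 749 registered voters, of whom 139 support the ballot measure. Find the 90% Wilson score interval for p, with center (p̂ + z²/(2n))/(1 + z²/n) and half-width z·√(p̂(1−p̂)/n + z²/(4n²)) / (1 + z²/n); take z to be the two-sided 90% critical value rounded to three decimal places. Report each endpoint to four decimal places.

p̂ = 139/749 = 0.18558; z = 1.645, so z² = 2.706025.
1 + z²/n = 1.003613.
Center = (0.18558 + 0.001806)/1.003613 = 0.18671.
Radicand: p̂(1−p̂)/n + z²/(4n²) = 0.000201790 + 0.000001206 = 0.000202996.
Half-width = 1.645·√0.000202996/1.003613 = 0.02335.
Interval: 0.18671 ± 0.02335 → (0.1634, 0.2101).

(0.1634, 0.2101)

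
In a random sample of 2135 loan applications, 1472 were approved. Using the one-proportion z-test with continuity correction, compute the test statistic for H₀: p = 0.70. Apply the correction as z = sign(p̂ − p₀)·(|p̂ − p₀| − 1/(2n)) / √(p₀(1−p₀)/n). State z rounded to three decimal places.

Sample proportion p̂ = 1472/2135 = 0.68946. p̂ − p₀ = -0.010539.
1/(2n) = 0.000234.
Corrected numerator: |-0.010539| − 0.000234 = 0.010305.
Under H₀, SE = √(p₀(1−p₀)/n) = √(0.70·0.30/2135) = √0.000098361 = 0.009918.
z = −0.010305/0.009918 = -1.039.

z = -1.039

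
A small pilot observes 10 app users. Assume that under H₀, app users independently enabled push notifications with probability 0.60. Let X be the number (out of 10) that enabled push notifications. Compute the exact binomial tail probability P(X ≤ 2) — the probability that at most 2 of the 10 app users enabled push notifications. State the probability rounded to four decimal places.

P = 0.0123

X ~ Binomial(n=10, p=0.60).
P(X ≤ 2) = C(10,0)·0.60^0·0.40^10 + C(10,1)·0.60^1·0.40^9 + C(10,2)·0.60^2·0.40^8.
= 0.000105 + 0.001573 + 0.010617 = 0.0123.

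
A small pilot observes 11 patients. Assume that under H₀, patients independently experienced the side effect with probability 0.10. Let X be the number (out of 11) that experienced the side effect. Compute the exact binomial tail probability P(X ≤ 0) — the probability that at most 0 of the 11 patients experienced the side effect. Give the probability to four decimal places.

X is binomial with n = 11 and p = 0.10.
P(X ≤ 0) = C(11,0)·0.10^0·0.90^11.
= 0.313811 = 0.3138.

P = 0.3138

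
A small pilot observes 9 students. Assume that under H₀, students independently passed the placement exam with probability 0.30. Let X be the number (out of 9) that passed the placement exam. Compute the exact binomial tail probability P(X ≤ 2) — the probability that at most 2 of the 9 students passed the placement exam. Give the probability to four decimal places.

P = 0.4628

X is binomial with n = 9 and p = 0.30.
P(X ≤ 2) = C(9,0)·0.30^0·0.70^9 + C(9,1)·0.30^1·0.70^8 + C(9,2)·0.30^2·0.70^7.
= 0.040354 + 0.155650 + 0.266828 = 0.4628.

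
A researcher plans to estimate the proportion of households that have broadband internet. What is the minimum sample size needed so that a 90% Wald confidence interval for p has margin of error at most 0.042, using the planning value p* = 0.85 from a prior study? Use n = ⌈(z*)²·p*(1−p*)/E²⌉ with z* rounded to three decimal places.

n = 196

For 90% confidence, z* = 1.645.
p*(1−p*) = 0.85·0.15 = 0.1275.
(z*)²·p*(1−p*)/E² = 2.706025·0.1275/0.001764 = 195.589.
Rounding up, n = 196.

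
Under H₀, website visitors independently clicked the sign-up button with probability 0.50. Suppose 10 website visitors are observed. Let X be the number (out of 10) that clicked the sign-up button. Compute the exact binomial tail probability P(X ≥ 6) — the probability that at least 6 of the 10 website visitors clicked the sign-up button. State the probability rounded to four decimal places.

P = 0.3770

X ~ Binomial(n=10, p=0.50).
P(X ≥ 6) = Σ_{j=6}^{10} C(10,j)·0.50^j·0.50^{10−j}.
= 0.205078 + 0.117188 + 0.043945 + 0.009766 + 0.000977 = 0.3770.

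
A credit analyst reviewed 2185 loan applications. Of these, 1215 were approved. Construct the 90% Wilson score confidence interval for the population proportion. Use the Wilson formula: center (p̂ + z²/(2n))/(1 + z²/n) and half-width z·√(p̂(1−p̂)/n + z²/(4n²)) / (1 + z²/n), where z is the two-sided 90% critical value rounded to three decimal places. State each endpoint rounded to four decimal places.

(0.5385, 0.5735)

Here p̂ = 1215/2185 = 0.55606 and z = 1.645 (z² = 2.706025).
1 + z²/n = 1.001238.
Center = (0.55606 + 0.000619)/1.001238 = 0.55599.
Radicand: p̂(1−p̂)/n + z²/(4n²) = 0.000112978 + 0.000000142 = 0.000113120.
Half-width = 1.645·√0.000113120/1.001238 = 0.01747.
CI: 0.55599 ± 0.01747 = (0.5385, 0.5735).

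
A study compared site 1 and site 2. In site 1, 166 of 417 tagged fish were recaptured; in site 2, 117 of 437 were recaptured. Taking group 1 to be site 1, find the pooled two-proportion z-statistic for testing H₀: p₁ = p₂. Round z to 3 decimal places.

z = 4.045

Sample proportions: p̂₁ = 166/417 = 0.39808 and p̂₂ = 117/437 = 0.26773.
Pooling: p̂ = 283/854 = 0.33138.
SE = √[p̂(1−p̂)(1/n₁+1/n₂)] = √[0.33138·0.66862·(1/417+1/437)] ≈ 0.032224.
z = (p̂₁ − p̂₂)/SE = (0.39808 − 0.26773)/0.032224 = 0.13035/0.032224 = 4.045.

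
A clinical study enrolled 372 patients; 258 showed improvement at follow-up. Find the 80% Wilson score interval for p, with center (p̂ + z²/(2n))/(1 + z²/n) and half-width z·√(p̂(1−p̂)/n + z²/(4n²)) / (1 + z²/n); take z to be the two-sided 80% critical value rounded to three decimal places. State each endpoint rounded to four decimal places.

Here p̂ = 258/372 = 0.69355 and z = 1.282 (z² = 1.643524).
1 + z²/n = 1.004418.
Center = (0.69355 + 0.002209)/1.004418 = 0.69270.
Radicand: p̂(1−p̂)/n + z²/(4n²) = 0.000571341 + 0.000002969 = 0.000574310.
Half-width = 1.282·√0.000574310/1.004418 = 0.03059.
CI: 0.69270 ± 0.03059 = (0.6621, 0.7233).

(0.6621, 0.7233)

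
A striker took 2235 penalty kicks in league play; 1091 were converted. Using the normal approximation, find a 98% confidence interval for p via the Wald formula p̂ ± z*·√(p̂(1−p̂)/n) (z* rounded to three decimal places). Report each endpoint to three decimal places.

Sample proportion p̂ = 1091/2235 = 0.48814.
SE = √(p̂(1−p̂)/n) = √(0.249859/2235) = 0.010573.
z* = 2.326 at the 98% level.
Margin of error: 2.326 × 0.010573 = 0.02459.
So the interval runs from 0.464 to 0.513.

(0.464, 0.513)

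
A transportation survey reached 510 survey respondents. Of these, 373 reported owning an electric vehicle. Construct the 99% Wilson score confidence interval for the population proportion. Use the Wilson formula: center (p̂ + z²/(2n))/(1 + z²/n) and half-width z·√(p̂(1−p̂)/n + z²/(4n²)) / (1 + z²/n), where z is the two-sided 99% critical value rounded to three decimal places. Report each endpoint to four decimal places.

(0.6781, 0.7787)

Here p̂ = 373/510 = 0.73137 and z = 2.576 (z² = 6.635776).
1 + z²/n = 1.013011.
Center = (0.73137 + 0.006506)/1.013011 = 0.72840.
Radicand: p̂(1−p̂)/n + z²/(4n²) = 0.000385229 + 0.000006378 = 0.000391607.
Half-width = z·√(radicand)/denom = 2.576·0.019789/1.013011 = 0.05032.
Interval: 0.72840 ± 0.05032 → (0.6781, 0.7787).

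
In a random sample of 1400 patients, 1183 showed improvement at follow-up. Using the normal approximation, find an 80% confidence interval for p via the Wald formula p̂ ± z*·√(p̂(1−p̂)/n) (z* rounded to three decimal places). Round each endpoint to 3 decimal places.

(0.833, 0.857)

The sample proportion is 1183/1400 = 0.84500.
SE(p̂) = √(0.84500·0.15500/1400) = 0.009672.
The 80% critical value is z* = 1.282.
Margin = 1.282·0.009672 = 0.01240.
So the interval runs from 0.833 to 0.857.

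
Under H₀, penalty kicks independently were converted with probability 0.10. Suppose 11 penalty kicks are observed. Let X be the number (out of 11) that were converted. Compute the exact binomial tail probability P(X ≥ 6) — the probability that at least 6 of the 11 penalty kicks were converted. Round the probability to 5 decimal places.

P = 0.00030

X is binomial with n = 11 and p = 0.10.
P(X ≥ 6) = Σ_{j=6}^{11} C(11,j)·0.10^j·0.90^{11−j}.
= 0.000273 + 0.000022 + 0.000001 + 0.000000 + 0.000000 + 0.000000 = 0.00030.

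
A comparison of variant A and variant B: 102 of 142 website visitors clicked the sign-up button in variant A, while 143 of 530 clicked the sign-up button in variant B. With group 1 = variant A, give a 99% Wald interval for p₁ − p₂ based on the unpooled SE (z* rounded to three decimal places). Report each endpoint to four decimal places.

(0.3393, 0.5577)

p̂₁ = 102/142 = 0.71831, p̂₂ = 143/530 = 0.26981; p̂₁ − p̂₂ = 0.44850.
SE = √(0.001424935 + 0.000371723) = √0.001796658 = 0.042387.
For 99% confidence, z* = 2.576. Margin of error = 0.10919.
So the interval runs from 0.3393 to 0.5577.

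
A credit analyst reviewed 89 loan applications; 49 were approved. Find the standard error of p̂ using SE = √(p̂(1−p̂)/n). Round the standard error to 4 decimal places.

p̂ = 49/89 = 0.55056.
p̂(1−p̂) = 0.247444.
Dividing by n and taking the root: √0.002780270 = 0.0527.

SE = 0.0527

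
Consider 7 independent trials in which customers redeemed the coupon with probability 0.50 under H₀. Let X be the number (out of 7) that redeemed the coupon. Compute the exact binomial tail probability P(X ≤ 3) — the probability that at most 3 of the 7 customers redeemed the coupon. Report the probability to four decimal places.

X ~ Binomial(n=7, p=0.50).
P(X ≤ 3) = C(7,0)·0.50^0·0.50^7 + C(7,1)·0.50^1·0.50^6 + C(7,2)·0.50^2·0.50^5 + C(7,3)·0.50^3·0.50^4.
= 0.007812 + 0.054688 + 0.164062 + 0.273438 = 0.5000.

P = 0.5000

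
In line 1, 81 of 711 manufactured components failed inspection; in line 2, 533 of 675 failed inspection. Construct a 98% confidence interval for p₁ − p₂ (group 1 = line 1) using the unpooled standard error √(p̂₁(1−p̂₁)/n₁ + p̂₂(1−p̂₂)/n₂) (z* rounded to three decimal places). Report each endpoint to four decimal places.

p̂₁ = 81/711 = 0.11392, p̂₂ = 533/675 = 0.78963; p̂₁ − p̂₂ = -0.67571.
Unpooled SE = √(p̂₁(1−p̂₁)/n₁ + p̂₂(1−p̂₂)/n₂) = √(0.000141977 + 0.000246096) = 0.019700.
For 98% confidence, z* = 2.326. Margin of error = 0.04582.
CI: -0.67571 ± 0.04582 = (-0.7215, -0.6299).

(-0.7215, -0.6299)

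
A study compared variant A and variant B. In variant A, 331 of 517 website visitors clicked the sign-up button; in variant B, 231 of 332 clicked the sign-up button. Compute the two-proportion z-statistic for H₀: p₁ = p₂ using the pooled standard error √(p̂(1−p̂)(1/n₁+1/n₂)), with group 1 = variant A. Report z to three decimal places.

z = -1.670

Sample proportions: p̂₁ = 331/517 = 0.64023 and p̂₂ = 231/332 = 0.69578.
Pooling: p̂ = 562/849 = 0.66196.
Pooled SE = √[0.2237705·0.00494628] ≈ 0.033269.
z = -0.05555/0.033269 = -1.670.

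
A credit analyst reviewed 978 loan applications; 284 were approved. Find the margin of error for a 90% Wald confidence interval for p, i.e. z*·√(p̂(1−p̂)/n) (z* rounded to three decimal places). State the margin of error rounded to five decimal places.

ME = 0.02388

The sample proportion is 284/978 = 0.29039.
Standard error of p̂: √(0.206063/978) = √0.000210698 = 0.014515.
z* = 1.645 at the 90% level.
ME = 1.645·0.014515 = 0.02388.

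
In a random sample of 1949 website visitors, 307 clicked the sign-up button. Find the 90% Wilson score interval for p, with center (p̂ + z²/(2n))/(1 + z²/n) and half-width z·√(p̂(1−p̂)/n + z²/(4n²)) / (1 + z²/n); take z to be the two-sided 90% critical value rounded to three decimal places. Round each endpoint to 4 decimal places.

p̂ = 307/1949 = 0.15752; z = 1.645, so z² = 2.706025.
1 + z²/n = 1.001388.
Center = (0.15752 + 0.000694)/1.001388 = 0.15799.
Radicand: p̂(1−p̂)/n + z²/(4n²) = 0.000068089 + 0.000000178 = 0.000068267.
Half-width = 1.645·√0.000068267/1.001388 = 0.01357.
Interval: 0.15799 ± 0.01357 → (0.1444, 0.1716).

(0.1444, 0.1716)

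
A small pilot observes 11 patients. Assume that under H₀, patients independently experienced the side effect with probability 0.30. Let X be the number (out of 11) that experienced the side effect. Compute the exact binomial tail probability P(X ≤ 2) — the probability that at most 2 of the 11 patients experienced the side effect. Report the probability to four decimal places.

P = 0.3127

X is binomial with n = 11 and p = 0.30.
P(X ≤ 2) = C(11,0)·0.30^0·0.70^11 + C(11,1)·0.30^1·0.70^10 + C(11,2)·0.30^2·0.70^9.
= 0.019773 + 0.093217 + 0.199750 = 0.3127.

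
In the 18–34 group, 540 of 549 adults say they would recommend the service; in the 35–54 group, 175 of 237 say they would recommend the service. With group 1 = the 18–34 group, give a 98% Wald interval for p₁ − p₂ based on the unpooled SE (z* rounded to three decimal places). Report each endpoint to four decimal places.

p̂₁ = 0.98361, p̂₂ = 0.73840, so the observed difference is 0.24521.
SE = √(0.000029371 + 0.000815051) = √0.000844422 = 0.029059.
z* = 2.326 at the 98% level. Margin of error = 0.06759.
Interval: 0.24521 ± 0.06759 → (0.1776, 0.3128).

(0.1776, 0.3128)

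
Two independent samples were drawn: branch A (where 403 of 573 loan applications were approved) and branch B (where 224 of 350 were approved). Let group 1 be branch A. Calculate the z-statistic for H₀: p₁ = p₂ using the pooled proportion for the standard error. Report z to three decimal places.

z = 2.000

Sample proportions: p̂₁ = 403/573 = 0.70332 and p̂₂ = 224/350 = 0.64000.
Pooled p̂ = (403+224)/(573+350) = 627/923 = 0.67931.
Pooled SE = √[0.2178491·0.00460234] ≈ 0.031664.
z = 0.06332/0.031664 = 2.000.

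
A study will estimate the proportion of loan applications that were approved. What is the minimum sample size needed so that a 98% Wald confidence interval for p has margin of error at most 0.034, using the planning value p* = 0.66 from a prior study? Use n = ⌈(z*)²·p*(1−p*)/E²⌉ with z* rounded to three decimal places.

n = 1051

For 98% confidence, z* = 2.326.
p*(1−p*) = 0.66·0.34 = 0.2244.
Required n before rounding: 5.410276 × 0.2244 / 0.034² = 1050.230.
Rounding up, n = 1051.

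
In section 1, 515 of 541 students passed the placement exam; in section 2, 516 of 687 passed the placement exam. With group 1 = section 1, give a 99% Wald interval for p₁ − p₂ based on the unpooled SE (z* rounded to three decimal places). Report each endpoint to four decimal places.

(0.1522, 0.2495)

p̂₁ = 0.95194, p̂₂ = 0.75109, so the observed difference is 0.20085.
Unpooled SE = √(p̂₁(1−p̂₁)/n₁ + p̂₂(1−p̂₂)/n₂) = √(0.000084565 + 0.000272129) = 0.018886.
For 99% confidence, z* = 2.576. Margin = 2.576·0.018886 = 0.04865.
Interval: 0.20085 ± 0.04865 → (0.1522, 0.2495).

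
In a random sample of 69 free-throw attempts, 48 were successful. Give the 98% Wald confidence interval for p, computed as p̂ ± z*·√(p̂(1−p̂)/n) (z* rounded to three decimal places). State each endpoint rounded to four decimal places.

(0.5668, 0.8245)

Sample proportion p̂ = 48/69 = 0.69565.
Standard error of p̂: √(0.211720/69) = √0.003068409 = 0.055393.
For 98% confidence, z* = 2.326.
Margin of error: 2.326 × 0.055393 = 0.12884.
Interval: 0.69565 ± 0.12884 → (0.5668, 0.8245).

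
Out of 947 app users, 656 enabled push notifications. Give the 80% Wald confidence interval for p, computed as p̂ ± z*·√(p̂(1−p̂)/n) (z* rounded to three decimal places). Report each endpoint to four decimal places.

With x = 656 successes in n = 947, p̂ = 0.69271.
Standard error of p̂: √(0.212861/947) = √0.000224774 = 0.014992.
The 80% critical value is z* = 1.282.
Margin of error: 1.282 × 0.014992 = 0.01922.
So the interval runs from 0.6735 to 0.7119.

(0.6735, 0.7119)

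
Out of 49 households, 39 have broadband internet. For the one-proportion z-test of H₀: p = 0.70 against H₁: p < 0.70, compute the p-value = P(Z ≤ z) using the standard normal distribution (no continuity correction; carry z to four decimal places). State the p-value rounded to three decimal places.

p-value = 0.929

Sample proportion p̂ = 39/49 = 0.79592.
Null standard error: √(0.70·0.30/49) = √0.004285714 = 0.065465.
Test statistic (full precision, shown to 4 dp): z = (39/49 − 0.70)/SE₀ ≈ 1.4652.
p-value = P(Z ≤ z) with z = 1.4652 → 0.929.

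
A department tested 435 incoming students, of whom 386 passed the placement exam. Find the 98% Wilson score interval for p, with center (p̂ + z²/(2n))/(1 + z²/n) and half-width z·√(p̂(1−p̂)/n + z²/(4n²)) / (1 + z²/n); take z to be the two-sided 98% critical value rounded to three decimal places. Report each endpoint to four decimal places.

Here p̂ = 386/435 = 0.88736 and z = 2.326 (z² = 5.410276).
Denominator 1 + z²/n = 1 + 5.410276/435 = 1.012437.
Center = (0.88736 + 0.006219)/1.012437 = 0.88260.
Radicand: p̂(1−p̂)/n + z²/(4n²) = 0.000229782 + 0.000007148 = 0.000236930.
Half-width = 2.326·√0.000236930/1.012437 = 0.03536.
CI: 0.88260 ± 0.03536 = (0.8472, 0.9180).

(0.8472, 0.9180)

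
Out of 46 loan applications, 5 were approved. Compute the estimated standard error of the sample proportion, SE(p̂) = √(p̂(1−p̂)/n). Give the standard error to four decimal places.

With x = 5 successes in n = 46, p̂ = 0.10870.
p̂(1−p̂) = 0.096884.
SE = √(0.096884/46) = 0.0459.

SE = 0.0459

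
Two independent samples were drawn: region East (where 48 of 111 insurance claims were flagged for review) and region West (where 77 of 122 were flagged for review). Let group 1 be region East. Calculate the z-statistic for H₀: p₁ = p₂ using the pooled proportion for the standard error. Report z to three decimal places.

Sample proportions: p̂₁ = 48/111 = 0.43243 and p̂₂ = 77/122 = 0.63115.
Pooling: p̂ = 125/233 = 0.53648.
Pooled SE = √[0.2486692·0.01720573] ≈ 0.065411.
z = -0.19872/0.065411 = -3.038.

z = -3.038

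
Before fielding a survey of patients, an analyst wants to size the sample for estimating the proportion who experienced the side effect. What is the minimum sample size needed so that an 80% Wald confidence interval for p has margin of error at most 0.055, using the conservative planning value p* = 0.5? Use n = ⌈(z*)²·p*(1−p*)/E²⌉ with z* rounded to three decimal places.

For 80% confidence, z* = 1.282.
p*(1−p*) = 0.50·0.50 = 0.2500.
Required n before rounding: 1.643524 × 0.2500 / 0.055² = 135.828.
Rounding up, n = 136.

n = 136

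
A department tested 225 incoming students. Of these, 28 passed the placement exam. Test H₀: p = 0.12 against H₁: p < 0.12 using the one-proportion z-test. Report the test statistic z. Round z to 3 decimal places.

z = 0.205

p̂ = 28/225 = 0.12444.
Null standard error: √(0.12·0.88/225) = √0.000469333 = 0.021664.
z = (0.12444 − 0.12)/0.021664 = 0.00444/0.021664 = 0.205.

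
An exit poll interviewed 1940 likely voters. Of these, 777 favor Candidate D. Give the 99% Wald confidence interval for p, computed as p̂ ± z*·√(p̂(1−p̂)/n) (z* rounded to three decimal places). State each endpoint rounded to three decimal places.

The sample proportion is 777/1940 = 0.40052.
SE(p̂) = √(0.40052·0.59948/1940) = 0.011125.
The 99% critical value is z* = 2.576.
Margin of error: 2.576 × 0.011125 = 0.02866.
CI: 0.40052 ± 0.02866 = (0.372, 0.429).

(0.372, 0.429)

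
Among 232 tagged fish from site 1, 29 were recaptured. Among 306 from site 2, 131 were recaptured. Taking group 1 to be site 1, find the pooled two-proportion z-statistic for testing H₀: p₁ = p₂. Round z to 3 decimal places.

Sample proportions: p̂₁ = 29/232 = 0.12500 and p̂₂ = 131/306 = 0.42810.
Pooled p̂ = (29+131)/(232+306) = 160/538 = 0.29740.
Pooled SE = √[0.2089523·0.00757832] ≈ 0.039793.
z = -0.30310/0.039793 = -7.617.

z = -7.617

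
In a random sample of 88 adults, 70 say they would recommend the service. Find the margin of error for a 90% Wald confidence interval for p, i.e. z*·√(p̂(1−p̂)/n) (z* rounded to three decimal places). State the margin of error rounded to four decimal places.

p̂ = 70/88 = 0.79545.
Standard error of p̂: √(0.162707/88) = √0.001848939 = 0.042999.
The 90% critical value is z* = 1.645.
ME = 1.645·0.042999 = 0.0707.

ME = 0.0707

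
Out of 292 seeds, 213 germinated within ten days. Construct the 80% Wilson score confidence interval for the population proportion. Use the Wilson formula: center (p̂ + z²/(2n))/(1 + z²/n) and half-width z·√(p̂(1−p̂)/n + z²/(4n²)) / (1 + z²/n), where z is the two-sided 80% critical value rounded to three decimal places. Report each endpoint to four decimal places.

p̂ = 213/292 = 0.72945; z = 1.282, so z² = 1.643524.
1 + z²/n = 1.005629.
Adjusted center: (0.72945 + z²/(2n))/1.005629 = 0.72817.
Radicand: p̂(1−p̂)/n + z²/(4n²) = 0.000675862 + 0.000004819 = 0.000680681.
Half-width = z·√(radicand)/denom = 1.282·0.026090/1.005629 = 0.03326.
Interval: 0.72817 ± 0.03326 → (0.6949, 0.7614).

(0.6949, 0.7614)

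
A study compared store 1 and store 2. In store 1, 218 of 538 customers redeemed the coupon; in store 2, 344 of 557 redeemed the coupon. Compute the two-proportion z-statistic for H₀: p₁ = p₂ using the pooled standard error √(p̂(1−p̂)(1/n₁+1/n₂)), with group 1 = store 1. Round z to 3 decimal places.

Sample proportions: p̂₁ = 218/538 = 0.40520 and p̂₂ = 344/557 = 0.61759.
Pooled p̂ = (218+344)/(538+557) = 562/1095 = 0.51324.
SE = √[p̂(1−p̂)(1/n₁+1/n₂)] = √[0.51324·0.48676·(1/538+1/557)] ≈ 0.030214.
z = (p̂₁ − p̂₂)/SE = (0.40520 − 0.61759)/0.030214 = -0.21239/0.030214 = -7.030.

z = -7.030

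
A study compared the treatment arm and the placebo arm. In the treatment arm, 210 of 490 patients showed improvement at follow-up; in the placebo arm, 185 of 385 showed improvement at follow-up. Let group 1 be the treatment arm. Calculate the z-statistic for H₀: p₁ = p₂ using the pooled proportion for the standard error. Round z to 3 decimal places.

Sample proportions: p̂₁ = 210/490 = 0.42857 and p̂₂ = 185/385 = 0.48052.
Pooling: p̂ = 395/875 = 0.45143.
SE = √[p̂(1−p̂)(1/n₁+1/n₂)] = √[0.45143·0.54857·(1/490+1/385)] ≈ 0.033891.
z = -0.05195/0.033891 = -1.533.

z = -1.533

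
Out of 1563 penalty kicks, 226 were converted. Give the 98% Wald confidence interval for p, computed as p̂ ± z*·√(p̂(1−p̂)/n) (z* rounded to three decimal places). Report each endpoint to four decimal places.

p̂ = 226/1563 = 0.14459.
SE(p̂) = √(0.14459·0.85541/1563) = 0.008896.
For 98% confidence, z* = 2.326.
Margin = 2.326·0.008896 = 0.02069.
CI: 0.14459 ± 0.02069 = (0.1239, 0.1653).

(0.1239, 0.1653)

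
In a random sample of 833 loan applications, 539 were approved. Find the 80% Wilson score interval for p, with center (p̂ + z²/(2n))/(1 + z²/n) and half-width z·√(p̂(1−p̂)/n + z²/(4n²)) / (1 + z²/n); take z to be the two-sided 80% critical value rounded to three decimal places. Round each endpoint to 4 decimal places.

Here p̂ = 539/833 = 0.64706 and z = 1.282 (z² = 1.643524).
Denominator 1 + z²/n = 1 + 1.643524/833 = 1.001973.
Center = (0.64706 + 0.000987)/1.001973 = 0.64677.
Radicand: p̂(1−p̂)/n + z²/(4n²) = 0.000274158 + 0.000000592 = 0.000274750.
Half-width = 1.282·√0.000274750/1.001973 = 0.02121.
CI: 0.64677 ± 0.02121 = (0.6256, 0.6680).

(0.6256, 0.6680)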